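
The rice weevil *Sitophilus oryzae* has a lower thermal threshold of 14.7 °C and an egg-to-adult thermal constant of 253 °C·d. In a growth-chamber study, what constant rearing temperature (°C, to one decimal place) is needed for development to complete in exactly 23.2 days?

Required daily accumulation = 253 / 23.2 = 10.905 DD/day.
T = T_base + 10.905 = 14.7 + 10.905 = 25.605 ≈ 25.6 °C.

25.6 °C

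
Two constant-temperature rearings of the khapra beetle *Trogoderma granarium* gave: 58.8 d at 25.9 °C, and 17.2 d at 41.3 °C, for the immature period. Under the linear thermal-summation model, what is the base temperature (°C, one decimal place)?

19.5 °C

Equal thermal constants: D₁(T₁ − T_b) = D₂(T₂ − T_b).
58.8·(25.9 − T_b) = 17.2·(41.3 − T_b)
T_b = (58.8·25.9 − 17.2·41.3) / (58.8 − 17.2) = 812.56 / 41.6 = 19.533 °C ≈ 19.5 °C.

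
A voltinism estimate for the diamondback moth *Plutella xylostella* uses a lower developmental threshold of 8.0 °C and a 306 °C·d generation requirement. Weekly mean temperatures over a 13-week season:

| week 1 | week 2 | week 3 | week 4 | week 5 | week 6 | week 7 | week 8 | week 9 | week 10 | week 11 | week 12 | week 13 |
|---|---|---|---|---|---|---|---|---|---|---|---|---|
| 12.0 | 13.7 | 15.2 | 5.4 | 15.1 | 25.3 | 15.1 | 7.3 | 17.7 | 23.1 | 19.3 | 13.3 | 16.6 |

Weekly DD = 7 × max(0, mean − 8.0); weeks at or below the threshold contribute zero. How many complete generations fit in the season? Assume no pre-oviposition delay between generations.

2 generations

Weekly DD (7 × max(0, T̄ − 8.0)): 28.0, 39.9, 50.4, 0.0, 49.7, 121.1, 49.7, 0.0, 67.9, 105.7, 79.1, 37.1, 60.2.
Season total = 688.8 DD.
Complete generations = ⌊688.8 / 306⌋ = 2.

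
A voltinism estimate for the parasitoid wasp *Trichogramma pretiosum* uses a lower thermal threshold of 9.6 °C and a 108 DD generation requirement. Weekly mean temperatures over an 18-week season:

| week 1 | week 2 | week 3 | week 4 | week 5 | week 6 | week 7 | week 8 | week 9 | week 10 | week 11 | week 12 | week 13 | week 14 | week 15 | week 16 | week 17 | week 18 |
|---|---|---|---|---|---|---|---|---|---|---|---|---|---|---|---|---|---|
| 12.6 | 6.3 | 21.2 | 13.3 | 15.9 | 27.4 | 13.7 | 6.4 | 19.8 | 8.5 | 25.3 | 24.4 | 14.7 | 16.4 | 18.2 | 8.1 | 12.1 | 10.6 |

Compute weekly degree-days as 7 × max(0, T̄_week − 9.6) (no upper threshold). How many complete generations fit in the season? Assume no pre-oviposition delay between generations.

7 generations

Weekly DD (7 × max(0, T̄ − 9.6)): 21.0, 0.0, 81.2, 25.9, 44.1, 124.6, 28.7, 0.0, 71.4, 0.0, 109.9, 103.6, 35.7, 47.6, 60.2, 0.0, 17.5, 7.0.
Season total = 778.4 DD.
Complete generations = ⌊778.4 / 108⌋ = 7.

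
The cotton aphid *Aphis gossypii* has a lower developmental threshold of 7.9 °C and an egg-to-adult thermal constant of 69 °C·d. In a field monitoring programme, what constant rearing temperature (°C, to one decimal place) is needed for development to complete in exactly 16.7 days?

12.0 °C

Required daily accumulation = 69 / 16.7 = 4.132 DD/day.
T = T_base + 4.132 = 7.9 + 4.132 = 12.032 ≈ 12.0 °C.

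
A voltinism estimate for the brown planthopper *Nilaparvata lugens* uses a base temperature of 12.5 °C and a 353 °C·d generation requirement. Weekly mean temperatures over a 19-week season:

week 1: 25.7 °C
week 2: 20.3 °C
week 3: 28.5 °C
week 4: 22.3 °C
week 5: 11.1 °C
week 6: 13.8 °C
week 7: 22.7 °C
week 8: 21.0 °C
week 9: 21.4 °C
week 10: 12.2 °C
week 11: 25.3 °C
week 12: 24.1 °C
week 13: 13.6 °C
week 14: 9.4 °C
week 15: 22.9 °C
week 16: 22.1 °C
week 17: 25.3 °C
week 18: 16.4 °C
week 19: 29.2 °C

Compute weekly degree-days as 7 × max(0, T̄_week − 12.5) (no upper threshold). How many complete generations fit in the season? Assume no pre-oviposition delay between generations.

Weekly DD (7 × max(0, T̄ − 12.5)): 92.4, 54.6, 112.0, 68.6, 0.0, 9.1, 71.4, 59.5, 62.3, 0.0, 89.6, 81.2, 7.7, 0.0, 72.8, 67.2, 89.6, 27.3, 116.9.
Season total = 1082.2 DD.
Complete generations = ⌊1082.2 / 353⌋ = 3.

3 generations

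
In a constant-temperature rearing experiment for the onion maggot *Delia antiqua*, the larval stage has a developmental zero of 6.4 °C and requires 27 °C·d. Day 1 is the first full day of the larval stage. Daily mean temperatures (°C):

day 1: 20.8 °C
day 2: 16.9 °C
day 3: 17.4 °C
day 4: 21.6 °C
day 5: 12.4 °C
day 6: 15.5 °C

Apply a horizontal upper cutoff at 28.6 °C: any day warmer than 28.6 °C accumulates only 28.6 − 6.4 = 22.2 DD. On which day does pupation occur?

Daily DD above 6.4 °C (capped at 22.2): 14.4, 10.5, 11.0, 15.2, 6.0, 9.1.
Cumulative: 14.4, 24.9, 35.9, 51.1, 57.1, 66.2.
The total first reaches 27 DD on day 3.

day 3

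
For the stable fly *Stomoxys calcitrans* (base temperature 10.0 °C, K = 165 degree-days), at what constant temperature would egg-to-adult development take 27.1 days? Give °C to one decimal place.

16.1 °C

Required daily accumulation = 165 / 27.1 = 6.089 DD/day.
T = T_base + 6.089 = 10.0 + 6.089 = 16.089 ≈ 16.1 °C.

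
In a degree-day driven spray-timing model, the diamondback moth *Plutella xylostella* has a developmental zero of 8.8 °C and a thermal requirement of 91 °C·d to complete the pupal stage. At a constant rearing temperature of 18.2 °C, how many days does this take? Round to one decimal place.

Daily accumulation = 18.2 − 8.8 = 9.4 DD/day.
Duration = 91 / 9.4 = 9.681 ≈ 9.7 days.

9.7 days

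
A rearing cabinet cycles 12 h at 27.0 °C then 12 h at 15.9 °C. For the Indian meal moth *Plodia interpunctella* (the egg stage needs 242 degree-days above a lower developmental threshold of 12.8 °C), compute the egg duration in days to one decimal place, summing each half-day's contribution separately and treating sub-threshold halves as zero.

Day half: max(0, 27.0 − 12.8) × 0.5 = 14.2 × 0.5 = 7.10 DD.
Night half: max(0, 15.9 − 12.8) × 0.5 = 3.1 × 0.5 = 1.55 DD.
Per 24 h: 8.65 DD/day.
Duration = 242 / 8.65 = 27.977 ≈ 28.0 days.

28.0 days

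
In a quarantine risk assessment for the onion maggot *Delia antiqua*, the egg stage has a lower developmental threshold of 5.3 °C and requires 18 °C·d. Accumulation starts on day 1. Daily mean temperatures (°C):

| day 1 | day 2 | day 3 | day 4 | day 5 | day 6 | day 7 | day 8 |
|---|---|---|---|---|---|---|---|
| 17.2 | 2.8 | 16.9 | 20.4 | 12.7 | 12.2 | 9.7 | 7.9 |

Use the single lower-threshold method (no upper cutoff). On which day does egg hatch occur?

day 3

Daily DD above 5.3 °C: 11.9, 0.0, 11.6, 15.1, 7.4, 6.9, 4.4, 2.6.
Cumulative: 11.9, 11.9, 23.5, 38.6, 46.0, 52.9, 57.3, 59.9.
The total first reaches 18 DD on day 3.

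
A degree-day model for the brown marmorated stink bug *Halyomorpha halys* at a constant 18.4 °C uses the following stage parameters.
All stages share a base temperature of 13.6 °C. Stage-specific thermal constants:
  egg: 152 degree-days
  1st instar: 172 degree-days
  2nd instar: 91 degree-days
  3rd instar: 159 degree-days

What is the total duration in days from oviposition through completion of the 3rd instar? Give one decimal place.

Daily accumulation at 18.4 °C = 18.4 − 13.6 = 4.8 DD/day.
Total K = 152 + 172 + 91 + 159 = 574 DD.
Total duration = 574 / 4.8 = 119.583 ≈ 119.6 days.

119.6 days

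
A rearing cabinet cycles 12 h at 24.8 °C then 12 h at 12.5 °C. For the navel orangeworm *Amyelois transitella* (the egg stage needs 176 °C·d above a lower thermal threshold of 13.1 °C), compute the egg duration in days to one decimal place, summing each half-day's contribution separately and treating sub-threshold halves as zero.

30.1 days

Day half: max(0, 24.8 − 13.1) × 0.5 = 11.7 × 0.5 = 5.85 DD.
Night half: max(0, 12.5 − 13.1) × 0.5 = 0.0 × 0.5 = 0.00 DD.
Per 24 h: 5.85 DD/day.
Duration = 176 / 5.85 = 30.085 ≈ 30.1 days.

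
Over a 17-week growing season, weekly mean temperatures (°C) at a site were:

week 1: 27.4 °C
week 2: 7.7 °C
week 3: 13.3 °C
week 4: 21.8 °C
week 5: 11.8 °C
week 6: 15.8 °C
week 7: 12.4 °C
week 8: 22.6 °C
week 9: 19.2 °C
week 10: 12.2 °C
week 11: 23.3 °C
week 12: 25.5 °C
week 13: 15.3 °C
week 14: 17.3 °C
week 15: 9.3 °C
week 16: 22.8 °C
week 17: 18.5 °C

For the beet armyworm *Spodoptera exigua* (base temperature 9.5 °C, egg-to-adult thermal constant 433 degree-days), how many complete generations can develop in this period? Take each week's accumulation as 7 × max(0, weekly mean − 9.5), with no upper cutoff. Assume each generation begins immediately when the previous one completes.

2 generations

Weekly DD (7 × max(0, T̄ − 9.5)): 125.3, 0.0, 26.6, 86.1, 16.1, 44.1, 20.3, 91.7, 67.9, 18.9, 96.6, 112.0, 40.6, 54.6, 0.0, 93.1, 63.0.
Season total = 956.9 DD.
Complete generations = ⌊956.9 / 433⌋ = 2.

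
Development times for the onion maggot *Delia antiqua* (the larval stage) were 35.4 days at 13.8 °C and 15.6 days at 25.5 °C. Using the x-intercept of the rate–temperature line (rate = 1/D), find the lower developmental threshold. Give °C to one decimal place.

Under the model K = D·(T − T_b), so D₁·(T₁ − T_b) = D₂·(T₂ − T_b).
35.4·(13.8 − T_b) = 15.6·(25.5 − T_b)
T_b = (35.4·13.8 − 15.6·25.5) / (35.4 − 15.6) = 90.72 / 19.8 = 4.582 °C ≈ 4.6 °C.

4.6 °C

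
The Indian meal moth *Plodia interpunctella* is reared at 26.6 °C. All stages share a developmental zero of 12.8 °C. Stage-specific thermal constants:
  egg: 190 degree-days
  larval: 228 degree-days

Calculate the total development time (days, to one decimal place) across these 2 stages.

Daily accumulation at 26.6 °C = 26.6 − 12.8 = 13.8 DD/day.
Total K = 190 + 228 = 418 DD.
Total duration = 418 / 13.8 = 30.290 ≈ 30.3 days.

30.3 days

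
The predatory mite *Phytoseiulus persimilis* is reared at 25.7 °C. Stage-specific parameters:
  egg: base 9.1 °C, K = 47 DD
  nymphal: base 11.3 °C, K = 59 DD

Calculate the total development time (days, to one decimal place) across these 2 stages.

egg: 47 / (25.7 − 9.1) = 47 / 16.6 = 2.831 d.
nymphal: 59 / (25.7 − 11.3) = 59 / 14.4 = 4.097 d.
Sum = 6.929 ≈ 6.9 days.

6.9 days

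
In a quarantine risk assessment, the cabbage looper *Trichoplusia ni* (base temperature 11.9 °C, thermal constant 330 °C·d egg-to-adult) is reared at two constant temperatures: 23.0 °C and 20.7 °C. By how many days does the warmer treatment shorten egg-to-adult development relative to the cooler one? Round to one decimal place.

At 23.0 °C: 330 / (23.0 − 11.9) = 330 / 11.1 = 29.730 d.
At 20.7 °C: 330 / (20.7 − 11.9) = 330 / 8.8 = 37.500 d.
Difference = |29.730 − 37.500| = 7.770 ≈ 7.8 days.

7.8 days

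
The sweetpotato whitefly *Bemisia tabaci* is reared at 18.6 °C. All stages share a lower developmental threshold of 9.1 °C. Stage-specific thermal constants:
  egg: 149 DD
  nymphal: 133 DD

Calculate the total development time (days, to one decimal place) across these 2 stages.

29.7 days

Daily accumulation at 18.6 °C = 18.6 − 9.1 = 9.5 DD/day.
Total K = 149 + 133 = 282 DD.
Total duration = 282 / 9.5 = 29.684 ≈ 29.7 days.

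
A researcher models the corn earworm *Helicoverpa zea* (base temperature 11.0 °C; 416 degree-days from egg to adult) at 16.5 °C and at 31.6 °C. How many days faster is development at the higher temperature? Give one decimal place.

55.4 days

At 16.5 °C: 416 / (16.5 − 11.0) = 416 / 5.5 = 75.636 d.
At 31.6 °C: 416 / (31.6 − 11.0) = 416 / 20.6 = 20.194 d.
Difference = |75.636 − 20.194| = 55.442 ≈ 55.4 days.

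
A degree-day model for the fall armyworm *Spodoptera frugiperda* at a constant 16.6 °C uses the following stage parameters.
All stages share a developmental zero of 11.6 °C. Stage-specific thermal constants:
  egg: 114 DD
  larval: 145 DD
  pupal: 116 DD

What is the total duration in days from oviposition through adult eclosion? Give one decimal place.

Daily accumulation at 16.6 °C = 16.6 − 11.6 = 5.0 DD/day.
Total K = 114 + 145 + 116 = 375 DD.
Total duration = 375 / 5.0 = 75.000 ≈ 75.0 days.

75.0 days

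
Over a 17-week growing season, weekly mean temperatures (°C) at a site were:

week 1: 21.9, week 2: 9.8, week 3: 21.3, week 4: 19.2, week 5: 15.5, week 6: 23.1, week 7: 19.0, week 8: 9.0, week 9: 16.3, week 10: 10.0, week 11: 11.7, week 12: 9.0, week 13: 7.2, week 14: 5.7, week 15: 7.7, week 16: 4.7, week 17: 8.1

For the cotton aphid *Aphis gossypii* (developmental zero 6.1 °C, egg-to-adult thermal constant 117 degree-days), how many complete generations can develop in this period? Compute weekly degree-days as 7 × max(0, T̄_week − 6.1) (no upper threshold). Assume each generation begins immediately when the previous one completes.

Weekly DD (7 × max(0, T̄ − 6.1)): 110.6, 25.9, 106.4, 91.7, 65.8, 119.0, 90.3, 20.3, 71.4, 27.3, 39.2, 20.3, 7.7, 0.0, 11.2, 0.0, 14.0.
Season total = 821.1 DD.
Complete generations = ⌊821.1 / 117⌋ = 7.

7 generations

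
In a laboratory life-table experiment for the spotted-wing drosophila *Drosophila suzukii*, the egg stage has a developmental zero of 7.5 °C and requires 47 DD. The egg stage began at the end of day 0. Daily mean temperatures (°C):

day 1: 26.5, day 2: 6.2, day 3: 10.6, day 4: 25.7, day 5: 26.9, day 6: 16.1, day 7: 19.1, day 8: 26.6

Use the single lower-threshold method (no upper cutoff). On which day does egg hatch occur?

Daily DD above 7.5 °C: 19.0, 0.0, 3.1, 18.2, 19.4, 8.6, 11.6, 19.1.
Cumulative: 19.0, 19.0, 22.1, 40.3, 59.7, 68.3, 79.9, 99.0.
The total first reaches 47 DD on day 5.

day 5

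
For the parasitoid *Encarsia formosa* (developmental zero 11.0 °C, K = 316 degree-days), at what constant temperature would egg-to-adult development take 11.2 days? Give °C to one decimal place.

Required daily accumulation = 316 / 11.2 = 28.214 DD/day.
T = T_base + 28.214 = 11.0 + 28.214 = 39.214 ≈ 39.2 °C.

39.2 °C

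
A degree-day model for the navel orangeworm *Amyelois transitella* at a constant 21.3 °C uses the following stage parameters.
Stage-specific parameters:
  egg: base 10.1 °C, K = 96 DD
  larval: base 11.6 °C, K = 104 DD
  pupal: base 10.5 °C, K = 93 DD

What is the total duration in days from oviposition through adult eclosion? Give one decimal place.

egg: 96 / (21.3 − 10.1) = 96 / 11.2 = 8.571 d.
larval: 104 / (21.3 − 11.6) = 104 / 9.7 = 10.722 d.
pupal: 93 / (21.3 − 10.5) = 93 / 10.8 = 8.611 d.
Sum = 27.904 ≈ 27.9 days.

27.9 days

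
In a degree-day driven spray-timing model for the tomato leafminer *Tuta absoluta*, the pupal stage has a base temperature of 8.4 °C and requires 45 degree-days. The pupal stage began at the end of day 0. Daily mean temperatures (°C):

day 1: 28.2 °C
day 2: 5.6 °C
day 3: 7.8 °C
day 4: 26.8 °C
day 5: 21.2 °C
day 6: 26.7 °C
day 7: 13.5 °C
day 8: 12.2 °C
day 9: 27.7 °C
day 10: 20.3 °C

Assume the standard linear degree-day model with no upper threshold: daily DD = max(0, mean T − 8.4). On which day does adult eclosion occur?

Daily DD above 8.4 °C: 19.8, 0.0, 0.0, 18.4, 12.8, 18.3, 5.1, 3.8, 19.3, 11.9.
Cumulative: 19.8, 19.8, 19.8, 38.2, 51.0, 69.3, 74.4, 78.2, 97.5, 109.4.
The total first reaches 45 DD on day 5.

day 5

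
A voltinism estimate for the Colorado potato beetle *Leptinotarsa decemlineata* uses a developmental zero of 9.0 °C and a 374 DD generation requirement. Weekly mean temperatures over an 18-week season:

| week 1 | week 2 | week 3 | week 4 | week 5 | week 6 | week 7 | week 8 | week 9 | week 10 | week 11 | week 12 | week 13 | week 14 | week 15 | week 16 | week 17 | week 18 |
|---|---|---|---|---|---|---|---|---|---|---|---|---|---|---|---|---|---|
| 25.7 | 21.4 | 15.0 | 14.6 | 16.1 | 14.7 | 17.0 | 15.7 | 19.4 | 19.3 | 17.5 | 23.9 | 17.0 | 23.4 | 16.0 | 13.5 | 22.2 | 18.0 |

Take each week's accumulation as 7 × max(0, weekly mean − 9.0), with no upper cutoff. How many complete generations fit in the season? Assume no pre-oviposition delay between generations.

3 generations

Weekly DD (7 × max(0, T̄ − 9.0)): 116.9, 86.8, 42.0, 39.2, 49.7, 39.9, 56.0, 46.9, 72.8, 72.1, 59.5, 104.3, 56.0, 100.8, 49.0, 31.5, 92.4, 63.0.
Season total = 1178.8 DD.
Complete generations = ⌊1178.8 / 374⌋ = 3.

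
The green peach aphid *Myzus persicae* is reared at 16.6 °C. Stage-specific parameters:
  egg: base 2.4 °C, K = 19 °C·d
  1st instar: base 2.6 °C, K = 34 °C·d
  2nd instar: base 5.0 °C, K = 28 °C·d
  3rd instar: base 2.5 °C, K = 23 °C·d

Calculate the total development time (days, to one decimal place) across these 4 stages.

7.8 days

egg: 19 / (16.6 − 2.4) = 19 / 14.2 = 1.338 d.
1st instar: 34 / (16.6 − 2.6) = 34 / 14.0 = 2.429 d.
2nd instar: 28 / (16.6 − 5.0) = 28 / 11.6 = 2.414 d.
3rd instar: 23 / (16.6 − 2.5) = 23 / 14.1 = 1.631 d.
Sum = 7.812 ≈ 7.8 days.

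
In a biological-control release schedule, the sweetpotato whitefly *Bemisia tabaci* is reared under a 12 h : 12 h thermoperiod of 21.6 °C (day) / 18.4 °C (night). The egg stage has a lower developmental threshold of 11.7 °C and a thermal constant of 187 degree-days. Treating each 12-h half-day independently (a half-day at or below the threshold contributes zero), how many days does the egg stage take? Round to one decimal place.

Day half: max(0, 21.6 − 11.7) × 0.5 = 9.9 × 0.5 = 4.95 DD.
Night half: max(0, 18.4 − 11.7) × 0.5 = 6.7 × 0.5 = 3.35 DD.
Per 24 h: 8.30 DD/day.
Duration = 187 / 8.30 = 22.530 ≈ 22.5 days.

22.5 days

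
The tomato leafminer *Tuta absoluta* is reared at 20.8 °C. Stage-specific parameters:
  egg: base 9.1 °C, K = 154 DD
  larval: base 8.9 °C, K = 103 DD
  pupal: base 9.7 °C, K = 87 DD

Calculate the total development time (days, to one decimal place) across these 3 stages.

egg: 154 / (20.8 − 9.1) = 154 / 11.7 = 13.162 d.
larval: 103 / (20.8 − 8.9) = 103 / 11.9 = 8.655 d.
pupal: 87 / (20.8 − 9.7) = 87 / 11.1 = 7.838 d.
Sum = 29.656 ≈ 29.7 days.

29.7 days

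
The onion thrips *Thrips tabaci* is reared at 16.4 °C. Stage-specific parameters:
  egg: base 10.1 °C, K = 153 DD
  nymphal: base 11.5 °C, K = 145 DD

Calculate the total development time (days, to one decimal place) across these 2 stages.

egg: 153 / (16.4 − 10.1) = 153 / 6.3 = 24.286 d.
nymphal: 145 / (16.4 − 11.5) = 145 / 4.9 = 29.592 d.
Sum = 53.878 ≈ 53.9 days.

53.9 days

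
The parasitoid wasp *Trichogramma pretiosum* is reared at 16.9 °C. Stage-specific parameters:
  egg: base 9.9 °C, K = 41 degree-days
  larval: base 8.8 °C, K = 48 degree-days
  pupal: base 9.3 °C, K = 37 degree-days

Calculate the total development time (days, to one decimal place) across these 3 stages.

16.7 days

egg: 41 / (16.9 − 9.9) = 41 / 7.0 = 5.857 d.
larval: 48 / (16.9 − 8.8) = 48 / 8.1 = 5.926 d.
pupal: 37 / (16.9 − 9.3) = 37 / 7.6 = 4.868 d.
Sum = 16.651 ≈ 16.7 days.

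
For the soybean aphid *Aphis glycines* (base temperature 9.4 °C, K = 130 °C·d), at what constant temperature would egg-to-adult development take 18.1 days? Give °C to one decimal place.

Required daily accumulation = 130 / 18.1 = 7.182 DD/day.
T = T_base + 7.182 = 9.4 + 7.182 = 16.582 ≈ 16.6 °C.

16.6 °C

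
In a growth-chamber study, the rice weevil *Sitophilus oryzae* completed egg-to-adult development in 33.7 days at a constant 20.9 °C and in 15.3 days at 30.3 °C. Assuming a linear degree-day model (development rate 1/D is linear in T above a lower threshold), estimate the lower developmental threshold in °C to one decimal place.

13.1 °C

Linear rate model ⇒ the product D·(T − T_b) is constant across temperatures.
33.7·(20.9 − T_b) = 15.3·(30.3 − T_b)
T_b = (33.7·20.9 − 15.3·30.3) / (33.7 − 15.3) = 240.74 / 18.4 = 13.084 °C ≈ 13.1 °C.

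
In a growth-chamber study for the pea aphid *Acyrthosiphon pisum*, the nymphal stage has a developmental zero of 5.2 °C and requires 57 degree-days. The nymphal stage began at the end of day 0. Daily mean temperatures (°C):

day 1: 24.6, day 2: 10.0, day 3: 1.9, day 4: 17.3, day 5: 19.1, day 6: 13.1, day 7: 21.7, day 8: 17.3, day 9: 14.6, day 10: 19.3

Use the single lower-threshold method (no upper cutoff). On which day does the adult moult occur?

Daily DD above 5.2 °C: 19.4, 4.8, 0.0, 12.1, 13.9, 7.9, 16.5, 12.1, 9.4, 14.1.
Cumulative: 19.4, 24.2, 24.2, 36.3, 50.2, 58.1, 74.6, 86.7, 96.1, 110.2.
The total first reaches 57 DD on day 6.

day 6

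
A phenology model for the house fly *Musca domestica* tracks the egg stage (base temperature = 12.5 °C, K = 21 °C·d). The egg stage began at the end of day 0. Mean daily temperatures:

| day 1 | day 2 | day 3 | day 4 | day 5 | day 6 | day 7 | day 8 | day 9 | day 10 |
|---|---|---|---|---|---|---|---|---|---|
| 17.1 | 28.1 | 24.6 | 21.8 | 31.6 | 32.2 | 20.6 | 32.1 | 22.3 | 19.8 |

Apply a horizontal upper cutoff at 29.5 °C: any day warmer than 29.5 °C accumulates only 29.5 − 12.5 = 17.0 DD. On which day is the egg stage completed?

Daily DD above 12.5 °C (capped at 17.0): 4.6, 15.6, 12.1, 9.3, 17.0, 17.0, 8.1, 17.0, 9.8, 7.3.
Cumulative: 4.6, 20.2, 32.3, 41.6, 58.6, 75.6, 83.7, 100.7, 110.5, 117.8.
The total first reaches 21 DD on day 3.

day 3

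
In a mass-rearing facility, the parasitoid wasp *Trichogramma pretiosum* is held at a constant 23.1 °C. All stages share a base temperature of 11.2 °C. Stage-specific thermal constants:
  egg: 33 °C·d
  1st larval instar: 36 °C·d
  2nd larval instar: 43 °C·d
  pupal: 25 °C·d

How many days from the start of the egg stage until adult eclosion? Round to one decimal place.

11.5 days

Daily accumulation at 23.1 °C = 23.1 − 11.2 = 11.9 DD/day.
Total K = 33 + 36 + 43 + 25 = 137 DD.
Total duration = 137 / 11.9 = 11.513 ≈ 11.5 days.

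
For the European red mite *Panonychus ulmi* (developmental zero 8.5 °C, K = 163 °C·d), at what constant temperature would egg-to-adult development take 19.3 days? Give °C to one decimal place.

Required daily accumulation = 163 / 19.3 = 8.446 DD/day.
T = T_base + 8.446 = 8.5 + 8.446 = 16.946 ≈ 16.9 °C.

16.9 °C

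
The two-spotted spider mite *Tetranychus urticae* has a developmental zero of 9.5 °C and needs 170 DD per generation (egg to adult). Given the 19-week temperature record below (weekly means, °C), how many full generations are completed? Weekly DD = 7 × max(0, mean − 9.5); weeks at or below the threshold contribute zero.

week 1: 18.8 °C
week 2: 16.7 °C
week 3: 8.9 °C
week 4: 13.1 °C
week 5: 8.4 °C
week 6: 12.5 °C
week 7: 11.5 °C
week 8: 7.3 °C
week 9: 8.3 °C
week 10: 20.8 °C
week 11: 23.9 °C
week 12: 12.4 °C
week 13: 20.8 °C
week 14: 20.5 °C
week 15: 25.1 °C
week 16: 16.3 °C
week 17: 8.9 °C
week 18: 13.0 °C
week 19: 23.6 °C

Weekly DD (7 × max(0, T̄ − 9.5)): 65.1, 50.4, 0.0, 25.2, 0.0, 21.0, 14.0, 0.0, 0.0, 79.1, 100.8, 20.3, 79.1, 77.0, 109.2, 47.6, 0.0, 24.5, 98.7.
Season total = 812.0 DD.
Complete generations = ⌊812.0 / 170⌋ = 4.

4 generations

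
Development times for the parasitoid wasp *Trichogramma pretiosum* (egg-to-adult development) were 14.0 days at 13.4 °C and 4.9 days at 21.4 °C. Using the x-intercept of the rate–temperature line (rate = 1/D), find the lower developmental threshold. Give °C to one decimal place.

Under the model K = D·(T − T_b), so D₁·(T₁ − T_b) = D₂·(T₂ − T_b).
14.0·(13.4 − T_b) = 4.9·(21.4 − T_b)
T_b = (14.0·13.4 − 4.9·21.4) / (14.0 − 4.9) = 82.74 / 9.1 = 9.092 °C ≈ 9.1 °C.

9.1 °C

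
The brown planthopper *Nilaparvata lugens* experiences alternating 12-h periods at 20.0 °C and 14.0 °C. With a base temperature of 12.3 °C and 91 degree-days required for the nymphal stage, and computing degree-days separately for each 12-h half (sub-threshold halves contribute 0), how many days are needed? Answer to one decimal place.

Day half: max(0, 20.0 − 12.3) × 0.5 = 7.7 × 0.5 = 3.85 DD.
Night half: max(0, 14.0 − 12.3) × 0.5 = 1.7 × 0.5 = 0.85 DD.
Per 24 h: 4.70 DD/day.
Duration = 91 / 4.70 = 19.362 ≈ 19.4 days.

19.4 days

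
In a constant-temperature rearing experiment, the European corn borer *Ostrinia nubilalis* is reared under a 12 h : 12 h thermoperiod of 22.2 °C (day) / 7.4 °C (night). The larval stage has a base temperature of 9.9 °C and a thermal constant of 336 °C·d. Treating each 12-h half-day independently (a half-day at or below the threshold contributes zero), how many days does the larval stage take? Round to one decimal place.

Day half: max(0, 22.2 − 9.9) × 0.5 = 12.3 × 0.5 = 6.15 DD.
Night half: max(0, 7.4 − 9.9) × 0.5 = 0.0 × 0.5 = 0.00 DD.
Per 24 h: 6.15 DD/day.
Duration = 336 / 6.15 = 54.634 ≈ 54.6 days.

54.6 days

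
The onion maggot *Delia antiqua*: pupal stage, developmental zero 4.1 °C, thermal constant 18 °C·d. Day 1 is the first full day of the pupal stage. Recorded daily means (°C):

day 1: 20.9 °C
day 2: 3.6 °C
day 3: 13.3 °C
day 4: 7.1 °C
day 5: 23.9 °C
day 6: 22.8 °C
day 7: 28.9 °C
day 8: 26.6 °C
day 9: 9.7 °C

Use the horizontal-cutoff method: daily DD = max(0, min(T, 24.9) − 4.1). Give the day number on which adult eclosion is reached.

day 3

Daily DD above 4.1 °C (capped at 20.8): 16.8, 0.0, 9.2, 3.0, 19.8, 18.7, 20.8, 20.8, 5.6.
Cumulative: 16.8, 16.8, 26.0, 29.0, 48.8, 67.5, 88.3, 109.1, 114.7.
The total first reaches 18 DD on day 3.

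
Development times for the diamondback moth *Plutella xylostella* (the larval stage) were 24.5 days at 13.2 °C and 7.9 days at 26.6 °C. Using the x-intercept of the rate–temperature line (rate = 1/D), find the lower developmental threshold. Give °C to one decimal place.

6.8 °C

Linear rate model ⇒ the product D·(T − T_b) is constant across temperatures.
24.5·(13.2 − T_b) = 7.9·(26.6 − T_b)
T_b = (24.5·13.2 − 7.9·26.6) / (24.5 − 7.9) = 113.26 / 16.6 = 6.823 °C ≈ 6.8 °C.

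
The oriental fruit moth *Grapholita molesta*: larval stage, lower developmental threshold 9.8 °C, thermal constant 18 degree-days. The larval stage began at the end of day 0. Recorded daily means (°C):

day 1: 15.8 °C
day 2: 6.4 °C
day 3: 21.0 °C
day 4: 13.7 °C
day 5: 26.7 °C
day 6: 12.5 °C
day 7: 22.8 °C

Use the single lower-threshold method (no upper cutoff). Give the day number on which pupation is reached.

Daily DD above 9.8 °C: 6.0, 0.0, 11.2, 3.9, 16.9, 2.7, 13.0.
Cumulative: 6.0, 6.0, 17.2, 21.1, 38.0, 40.7, 53.7.
The total first reaches 18 DD on day 4.

day 4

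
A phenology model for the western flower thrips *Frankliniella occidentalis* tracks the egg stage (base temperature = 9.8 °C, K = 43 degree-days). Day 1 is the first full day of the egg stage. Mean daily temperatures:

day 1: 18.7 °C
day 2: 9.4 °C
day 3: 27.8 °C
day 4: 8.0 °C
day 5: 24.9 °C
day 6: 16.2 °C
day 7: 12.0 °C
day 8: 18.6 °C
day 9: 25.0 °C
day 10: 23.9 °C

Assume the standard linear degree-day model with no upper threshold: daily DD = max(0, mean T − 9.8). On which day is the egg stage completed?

day 6

Daily DD above 9.8 °C: 8.9, 0.0, 18.0, 0.0, 15.1, 6.4, 2.2, 8.8, 15.2, 14.1.
Cumulative: 8.9, 8.9, 26.9, 26.9, 42.0, 48.4, 50.6, 59.4, 74.6, 88.7.
The total first reaches 43 DD on day 6.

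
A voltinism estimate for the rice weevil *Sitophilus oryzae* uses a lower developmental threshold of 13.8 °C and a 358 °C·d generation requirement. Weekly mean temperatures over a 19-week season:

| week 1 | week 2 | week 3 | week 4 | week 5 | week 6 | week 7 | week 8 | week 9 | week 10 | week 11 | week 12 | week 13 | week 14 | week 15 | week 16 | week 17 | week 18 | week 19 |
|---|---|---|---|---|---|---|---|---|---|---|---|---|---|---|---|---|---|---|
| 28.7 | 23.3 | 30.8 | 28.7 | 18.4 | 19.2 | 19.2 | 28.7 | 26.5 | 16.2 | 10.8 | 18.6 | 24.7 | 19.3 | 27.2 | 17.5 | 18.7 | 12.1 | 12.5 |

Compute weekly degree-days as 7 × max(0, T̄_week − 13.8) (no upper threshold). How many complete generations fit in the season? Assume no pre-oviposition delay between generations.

2 generations

Weekly DD (7 × max(0, T̄ − 13.8)): 104.3, 66.5, 119.0, 104.3, 32.2, 37.8, 37.8, 104.3, 88.9, 16.8, 0.0, 33.6, 76.3, 38.5, 93.8, 25.9, 34.3, 0.0, 0.0.
Season total = 1014.3 DD.
Complete generations = ⌊1014.3 / 358⌋ = 2.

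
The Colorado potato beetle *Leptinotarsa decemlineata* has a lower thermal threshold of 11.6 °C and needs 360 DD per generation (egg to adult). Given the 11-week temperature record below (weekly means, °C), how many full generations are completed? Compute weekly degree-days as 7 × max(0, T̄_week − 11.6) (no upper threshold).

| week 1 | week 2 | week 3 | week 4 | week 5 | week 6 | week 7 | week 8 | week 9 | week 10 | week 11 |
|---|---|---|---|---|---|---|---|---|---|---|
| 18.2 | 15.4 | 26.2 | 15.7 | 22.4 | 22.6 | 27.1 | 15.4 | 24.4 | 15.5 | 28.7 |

2 generations

Weekly DD (7 × max(0, T̄ − 11.6)): 46.2, 26.6, 102.2, 28.7, 75.6, 77.0, 108.5, 26.6, 89.6, 27.3, 119.7.
Season total = 728.0 DD.
Complete generations = ⌊728.0 / 360⌋ = 2.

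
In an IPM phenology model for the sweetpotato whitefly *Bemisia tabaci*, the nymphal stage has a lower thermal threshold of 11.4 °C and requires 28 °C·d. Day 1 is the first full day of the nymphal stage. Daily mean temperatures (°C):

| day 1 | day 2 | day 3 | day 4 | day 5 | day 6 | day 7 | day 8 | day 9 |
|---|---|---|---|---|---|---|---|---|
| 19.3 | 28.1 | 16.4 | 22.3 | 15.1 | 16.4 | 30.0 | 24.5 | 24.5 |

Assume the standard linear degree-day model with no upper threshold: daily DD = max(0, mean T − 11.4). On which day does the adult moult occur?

day 3

Daily DD above 11.4 °C: 7.9, 16.7, 5.0, 10.9, 3.7, 5.0, 18.6, 13.1, 13.1.
Cumulative: 7.9, 24.6, 29.6, 40.5, 44.2, 49.2, 67.8, 80.9, 94.0.
The total first reaches 28 DD on day 3.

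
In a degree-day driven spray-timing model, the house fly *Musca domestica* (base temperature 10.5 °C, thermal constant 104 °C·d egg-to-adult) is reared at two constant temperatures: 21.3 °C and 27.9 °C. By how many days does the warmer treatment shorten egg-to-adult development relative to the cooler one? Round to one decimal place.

At 21.3 °C: 104 / (21.3 − 10.5) = 104 / 10.8 = 9.630 d.
At 27.9 °C: 104 / (27.9 − 10.5) = 104 / 17.4 = 5.977 d.
Difference = |9.630 − 5.977| = 3.653 ≈ 3.7 days.

3.7 days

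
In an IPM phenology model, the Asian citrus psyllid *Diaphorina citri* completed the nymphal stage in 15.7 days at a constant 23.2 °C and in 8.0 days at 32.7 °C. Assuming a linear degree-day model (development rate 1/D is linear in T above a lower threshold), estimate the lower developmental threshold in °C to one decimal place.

Linear rate model ⇒ the product D·(T − T_b) is constant across temperatures.
15.7·(23.2 − T_b) = 8.0·(32.7 − T_b)
T_b = (15.7·23.2 − 8.0·32.7) / (15.7 − 8.0) = 102.64 / 7.7 = 13.330 °C ≈ 13.3 °C.

13.3 °C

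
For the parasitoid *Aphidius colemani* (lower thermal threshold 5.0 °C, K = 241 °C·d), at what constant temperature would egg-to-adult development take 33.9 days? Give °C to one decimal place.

Required daily accumulation = 241 / 33.9 = 7.109 DD/day.
T = T_base + 7.109 = 5.0 + 7.109 = 12.109 ≈ 12.1 °C.

12.1 °C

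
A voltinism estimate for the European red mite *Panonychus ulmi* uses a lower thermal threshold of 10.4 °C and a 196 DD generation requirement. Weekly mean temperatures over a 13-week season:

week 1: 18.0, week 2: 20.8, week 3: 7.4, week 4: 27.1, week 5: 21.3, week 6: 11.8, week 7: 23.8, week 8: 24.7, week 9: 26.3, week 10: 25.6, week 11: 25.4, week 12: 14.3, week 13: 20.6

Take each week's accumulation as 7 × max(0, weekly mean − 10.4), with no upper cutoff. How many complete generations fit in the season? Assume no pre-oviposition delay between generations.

Weekly DD (7 × max(0, T̄ − 10.4)): 53.2, 72.8, 0.0, 116.9, 76.3, 9.8, 93.8, 100.1, 111.3, 106.4, 105.0, 27.3, 71.4.
Season total = 944.3 DD.
Complete generations = ⌊944.3 / 196⌋ = 4.

4 generations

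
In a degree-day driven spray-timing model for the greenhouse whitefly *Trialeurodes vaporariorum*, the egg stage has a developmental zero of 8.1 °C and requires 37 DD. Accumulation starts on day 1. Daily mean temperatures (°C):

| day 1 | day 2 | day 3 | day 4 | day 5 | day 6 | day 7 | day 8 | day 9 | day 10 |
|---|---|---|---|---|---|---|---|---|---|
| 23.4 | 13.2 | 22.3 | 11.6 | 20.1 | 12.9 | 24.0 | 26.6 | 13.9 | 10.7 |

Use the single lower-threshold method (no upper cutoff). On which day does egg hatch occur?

Daily DD above 8.1 °C: 15.3, 5.1, 14.2, 3.5, 12.0, 4.8, 15.9, 18.5, 5.8, 2.6.
Cumulative: 15.3, 20.4, 34.6, 38.1, 50.1, 54.9, 70.8, 89.3, 95.1, 97.7.
The total first reaches 37 DD on day 4.

day 4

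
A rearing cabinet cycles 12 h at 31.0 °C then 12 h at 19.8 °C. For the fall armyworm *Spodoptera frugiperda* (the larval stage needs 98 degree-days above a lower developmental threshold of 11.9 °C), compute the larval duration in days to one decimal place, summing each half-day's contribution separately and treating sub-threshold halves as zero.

7.3 days

Day half: max(0, 31.0 − 11.9) × 0.5 = 19.1 × 0.5 = 9.55 DD.
Night half: max(0, 19.8 − 11.9) × 0.5 = 7.9 × 0.5 = 3.95 DD.
Per 24 h: 13.50 DD/day.
Duration = 98 / 13.50 = 7.259 ≈ 7.3 days.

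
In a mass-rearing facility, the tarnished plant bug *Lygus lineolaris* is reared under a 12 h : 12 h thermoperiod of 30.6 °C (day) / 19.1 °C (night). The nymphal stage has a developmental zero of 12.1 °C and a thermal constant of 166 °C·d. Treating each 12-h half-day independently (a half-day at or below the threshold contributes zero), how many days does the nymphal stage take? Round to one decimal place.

13.0 days

Day half: max(0, 30.6 − 12.1) × 0.5 = 18.5 × 0.5 = 9.25 DD.
Night half: max(0, 19.1 − 12.1) × 0.5 = 7.0 × 0.5 = 3.50 DD.
Per 24 h: 12.75 DD/day.
Duration = 166 / 12.75 = 13.020 ≈ 13.0 days.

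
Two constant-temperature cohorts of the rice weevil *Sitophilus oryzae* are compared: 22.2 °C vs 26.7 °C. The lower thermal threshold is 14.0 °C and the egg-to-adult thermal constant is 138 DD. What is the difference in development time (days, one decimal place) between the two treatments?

At 22.2 °C: 138 / (22.2 − 14.0) = 138 / 8.2 = 16.829 d.
At 26.7 °C: 138 / (26.7 − 14.0) = 138 / 12.7 = 10.866 d.
Difference = |16.829 − 10.866| = 5.963 ≈ 6.0 days.

6.0 days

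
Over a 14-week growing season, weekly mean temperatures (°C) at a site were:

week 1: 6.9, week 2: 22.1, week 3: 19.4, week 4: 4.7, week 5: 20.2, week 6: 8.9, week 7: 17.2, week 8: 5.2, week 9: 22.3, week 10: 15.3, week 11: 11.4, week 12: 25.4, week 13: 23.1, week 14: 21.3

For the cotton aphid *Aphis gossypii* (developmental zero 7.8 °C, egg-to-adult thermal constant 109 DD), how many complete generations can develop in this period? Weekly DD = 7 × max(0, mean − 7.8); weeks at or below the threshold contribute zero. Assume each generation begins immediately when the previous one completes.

7 generations

Weekly DD (7 × max(0, T̄ − 7.8)): 0.0, 100.1, 81.2, 0.0, 86.8, 7.7, 65.8, 0.0, 101.5, 52.5, 25.2, 123.2, 107.1, 94.5.
Season total = 845.6 DD.
Complete generations = ⌊845.6 / 109⌋ = 7.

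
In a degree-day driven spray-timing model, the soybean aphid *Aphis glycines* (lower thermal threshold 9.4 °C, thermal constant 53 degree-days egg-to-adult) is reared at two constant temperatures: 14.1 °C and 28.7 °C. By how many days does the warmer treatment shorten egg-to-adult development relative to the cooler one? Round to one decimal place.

8.5 days

At 14.1 °C: 53 / (14.1 − 9.4) = 53 / 4.7 = 11.277 d.
At 28.7 °C: 53 / (28.7 − 9.4) = 53 / 19.3 = 2.746 d.
Difference = |11.277 − 2.746| = 8.530 ≈ 8.5 days.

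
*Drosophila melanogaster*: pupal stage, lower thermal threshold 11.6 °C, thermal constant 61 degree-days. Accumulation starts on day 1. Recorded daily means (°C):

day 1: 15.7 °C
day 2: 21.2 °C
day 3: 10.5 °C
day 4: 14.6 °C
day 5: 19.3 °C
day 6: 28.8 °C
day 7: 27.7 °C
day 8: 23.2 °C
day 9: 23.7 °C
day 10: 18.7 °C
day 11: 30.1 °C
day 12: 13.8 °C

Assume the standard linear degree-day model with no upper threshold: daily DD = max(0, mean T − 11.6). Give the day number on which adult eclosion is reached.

day 8

Daily DD above 11.6 °C: 4.1, 9.6, 0.0, 3.0, 7.7, 17.2, 16.1, 11.6, 12.1, 7.1, 18.5, 2.2.
Cumulative: 4.1, 13.7, 13.7, 16.7, 24.4, 41.6, 57.7, 69.3, 81.4, 88.5, 107.0, 109.2.
The total first reaches 61 DD on day 8.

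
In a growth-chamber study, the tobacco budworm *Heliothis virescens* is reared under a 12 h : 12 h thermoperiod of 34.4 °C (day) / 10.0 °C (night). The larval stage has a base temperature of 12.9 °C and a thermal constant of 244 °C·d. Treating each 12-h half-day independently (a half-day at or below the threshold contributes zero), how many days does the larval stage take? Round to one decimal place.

Day half: max(0, 34.4 − 12.9) × 0.5 = 21.5 × 0.5 = 10.75 DD.
Night half: max(0, 10.0 − 12.9) × 0.5 = 0.0 × 0.5 = 0.00 DD.
Per 24 h: 10.75 DD/day.
Duration = 244 / 10.75 = 22.698 ≈ 22.7 days.

22.7 days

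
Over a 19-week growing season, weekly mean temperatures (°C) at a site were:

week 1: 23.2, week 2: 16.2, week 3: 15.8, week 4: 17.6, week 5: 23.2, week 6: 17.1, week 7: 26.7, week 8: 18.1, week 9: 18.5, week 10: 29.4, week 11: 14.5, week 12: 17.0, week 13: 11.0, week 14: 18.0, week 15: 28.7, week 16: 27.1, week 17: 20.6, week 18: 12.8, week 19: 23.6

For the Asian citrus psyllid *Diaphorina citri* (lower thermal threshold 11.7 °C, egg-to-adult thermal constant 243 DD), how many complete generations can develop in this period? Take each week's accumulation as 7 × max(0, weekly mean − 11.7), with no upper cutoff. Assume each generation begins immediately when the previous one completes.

Weekly DD (7 × max(0, T̄ − 11.7)): 80.5, 31.5, 28.7, 41.3, 80.5, 37.8, 105.0, 44.8, 47.6, 123.9, 19.6, 37.1, 0.0, 44.1, 119.0, 107.8, 62.3, 7.7, 83.3.
Season total = 1102.5 DD.
Complete generations = ⌊1102.5 / 243⌋ = 4.

4 generations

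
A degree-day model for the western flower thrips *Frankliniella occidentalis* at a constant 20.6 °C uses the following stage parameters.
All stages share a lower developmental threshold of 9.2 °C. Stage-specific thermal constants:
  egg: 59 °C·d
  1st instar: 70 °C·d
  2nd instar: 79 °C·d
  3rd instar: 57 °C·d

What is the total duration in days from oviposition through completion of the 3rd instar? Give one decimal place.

23.2 days

Daily accumulation at 20.6 °C = 20.6 − 9.2 = 11.4 DD/day.
Total K = 59 + 70 + 79 + 57 = 265 DD.
Total duration = 265 / 11.4 = 23.246 ≈ 23.2 days.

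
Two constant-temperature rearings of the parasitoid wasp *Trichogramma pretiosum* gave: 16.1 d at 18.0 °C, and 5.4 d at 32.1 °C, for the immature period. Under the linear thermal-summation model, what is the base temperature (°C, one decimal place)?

10.9 °C

Under the model K = D·(T − T_b), so D₁·(T₁ − T_b) = D₂·(T₂ − T_b).
16.1·(18.0 − T_b) = 5.4·(32.1 − T_b)
T_b = (16.1·18.0 − 5.4·32.1) / (16.1 − 5.4) = 116.46 / 10.7 = 10.884 °C ≈ 10.9 °C.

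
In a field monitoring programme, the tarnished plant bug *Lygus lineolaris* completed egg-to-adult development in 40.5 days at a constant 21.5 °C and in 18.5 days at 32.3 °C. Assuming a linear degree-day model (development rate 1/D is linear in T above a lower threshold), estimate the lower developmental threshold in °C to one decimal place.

12.4 °C

Under the model K = D·(T − T_b), so D₁·(T₁ − T_b) = D₂·(T₂ − T_b).
40.5·(21.5 − T_b) = 18.5·(32.3 − T_b)
T_b = (40.5·21.5 − 18.5·32.3) / (40.5 − 18.5) = 273.20 / 22.0 = 12.418 °C ≈ 12.4 °C.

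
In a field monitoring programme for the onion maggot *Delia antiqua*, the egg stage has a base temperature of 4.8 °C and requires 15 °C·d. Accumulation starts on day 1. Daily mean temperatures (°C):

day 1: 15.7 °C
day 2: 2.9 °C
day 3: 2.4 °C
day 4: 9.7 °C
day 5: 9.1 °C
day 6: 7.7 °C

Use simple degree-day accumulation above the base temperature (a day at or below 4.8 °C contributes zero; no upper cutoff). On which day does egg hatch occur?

day 4

Daily DD above 4.8 °C: 10.9, 0.0, 0.0, 4.9, 4.3, 2.9.
Cumulative: 10.9, 10.9, 10.9, 15.8, 20.1, 23.0.
The total first reaches 15 DD on day 4.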